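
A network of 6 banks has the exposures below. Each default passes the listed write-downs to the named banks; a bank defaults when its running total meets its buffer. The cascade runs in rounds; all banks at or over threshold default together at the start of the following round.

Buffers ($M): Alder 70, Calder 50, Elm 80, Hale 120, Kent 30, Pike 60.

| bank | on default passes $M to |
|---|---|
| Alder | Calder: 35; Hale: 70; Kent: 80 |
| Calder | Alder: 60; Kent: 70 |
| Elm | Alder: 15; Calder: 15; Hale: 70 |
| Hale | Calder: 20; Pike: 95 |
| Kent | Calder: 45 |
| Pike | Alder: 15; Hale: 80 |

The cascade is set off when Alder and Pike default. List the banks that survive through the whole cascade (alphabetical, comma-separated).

Elm

Round 1 — Alder, Pike default (initial).
  Calder: +35 → 35 < 50
  Hale: +70+80 → 150 ≥ 120
  Kent: +80 → 80 ≥ 30
Round 2 — Hale, Kent default.
  Calder: +20+45 → 100 ≥ 50
Round 3 — Calder defaults.
No further defaults.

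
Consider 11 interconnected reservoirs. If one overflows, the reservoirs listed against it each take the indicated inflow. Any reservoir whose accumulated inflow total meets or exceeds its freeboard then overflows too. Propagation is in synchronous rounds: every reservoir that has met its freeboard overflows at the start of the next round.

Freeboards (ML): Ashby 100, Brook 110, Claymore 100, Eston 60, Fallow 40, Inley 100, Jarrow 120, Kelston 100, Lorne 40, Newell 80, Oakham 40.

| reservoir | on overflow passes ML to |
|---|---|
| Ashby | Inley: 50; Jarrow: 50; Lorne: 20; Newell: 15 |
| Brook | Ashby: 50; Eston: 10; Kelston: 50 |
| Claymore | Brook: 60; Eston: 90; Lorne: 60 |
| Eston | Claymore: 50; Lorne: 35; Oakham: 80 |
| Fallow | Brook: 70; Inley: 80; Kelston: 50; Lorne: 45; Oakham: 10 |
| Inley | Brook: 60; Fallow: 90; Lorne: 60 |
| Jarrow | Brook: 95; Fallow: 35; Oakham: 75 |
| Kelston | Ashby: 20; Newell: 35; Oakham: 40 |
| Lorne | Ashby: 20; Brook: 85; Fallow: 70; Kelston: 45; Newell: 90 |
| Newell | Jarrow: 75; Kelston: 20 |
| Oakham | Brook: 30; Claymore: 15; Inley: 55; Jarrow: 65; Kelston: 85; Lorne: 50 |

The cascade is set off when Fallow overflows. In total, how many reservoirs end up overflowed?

8

Round 1 — Fallow overflows (initial).
  Brook: +70 → 70 < 110
  Inley: +80 → 80 < 100
  Kelston: +50 → 50 < 100
  Lorne: +45 → 45 ≥ 40
  Oakham: +10 → 10 < 40
Round 2 — Lorne overflows.
  Ashby: +20 → 20 < 100
  Brook: +85 → 155 ≥ 110
  Kelston: +45 → 95 < 100
  Newell: +90 → 90 ≥ 80
Round 3 — Brook, Newell overflow.
  Ashby: +50 → 70 < 100
  Eston: +10 → 10 < 60
  Jarrow: +75 → 75 < 120
  Kelston: +50+20 → 165 ≥ 100
Round 4 — Kelston overflows.
  Ashby: +20 → 90 < 100
  Oakham: +40 → 50 ≥ 40
Round 5 — Oakham overflows.
  Claymore: +15 → 15 < 100
  Inley: +55 → 135 ≥ 100
  Jarrow: +65 → 140 ≥ 120
Round 6 — Inley, Jarrow overflow.
No further overflows.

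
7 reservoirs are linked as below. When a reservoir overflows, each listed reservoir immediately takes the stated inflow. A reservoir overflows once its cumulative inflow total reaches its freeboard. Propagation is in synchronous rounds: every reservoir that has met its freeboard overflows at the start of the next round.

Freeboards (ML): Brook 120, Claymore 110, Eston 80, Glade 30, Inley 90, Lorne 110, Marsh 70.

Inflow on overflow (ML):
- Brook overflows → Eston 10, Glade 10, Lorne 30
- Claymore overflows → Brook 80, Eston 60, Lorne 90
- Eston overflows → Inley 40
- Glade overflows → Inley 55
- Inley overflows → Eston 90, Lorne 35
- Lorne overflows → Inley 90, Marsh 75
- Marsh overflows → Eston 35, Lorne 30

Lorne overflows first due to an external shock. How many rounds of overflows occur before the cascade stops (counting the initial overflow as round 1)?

3

Round 1 — Lorne overflows (initial).
  Inley: +90 → 90 ≥ 90
  Marsh: +75 → 75 ≥ 70
Round 2 — Inley, Marsh overflow.
  Eston: +90+35 → 125 ≥ 80
Round 3 — Eston overflows.
No further overflows.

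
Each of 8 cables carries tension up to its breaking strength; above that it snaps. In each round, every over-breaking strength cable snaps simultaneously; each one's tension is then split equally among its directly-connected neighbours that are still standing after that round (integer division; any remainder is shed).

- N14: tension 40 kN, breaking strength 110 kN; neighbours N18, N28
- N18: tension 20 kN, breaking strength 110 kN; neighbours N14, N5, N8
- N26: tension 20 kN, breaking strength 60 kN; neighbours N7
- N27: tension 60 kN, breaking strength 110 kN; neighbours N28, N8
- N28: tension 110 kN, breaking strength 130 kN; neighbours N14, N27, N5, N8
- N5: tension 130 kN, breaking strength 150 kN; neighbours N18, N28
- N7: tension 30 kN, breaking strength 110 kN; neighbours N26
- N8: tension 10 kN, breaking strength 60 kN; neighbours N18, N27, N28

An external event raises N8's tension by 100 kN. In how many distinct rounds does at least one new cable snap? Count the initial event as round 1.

5

Round 1 — N8 at 110 > 60. N8 snaps.
  N8 sheds 110 kN to N18, N27, N28: 36 each (2 lost).
    N18: 20+36 = 56 ≤ 110
    N27: 60+36 = 96 ≤ 110
    N28: 110+36 = 146 > 130
Round 2 — N28 snaps.
  N28 sheds 146 kN to N14, N27, N5: 48 each (2 lost).
    N14: 40+48 = 88 ≤ 110
    N27: 96+48 = 144 > 110
    N5: 130+48 = 178 > 150
Round 3 — N27, N5 snap.
  N27 sheds 144 kN: no online neighbours, lost.
  N5 sheds 178 kN to N18: 178 each.
    N18: 56+178 = 234 > 110
Round 4 — N18 snaps.
  N18 sheds 234 kN to N14: 234 each.
    N14: 88+234 = 322 > 110
Round 5 — N14 snaps.
  N14 sheds 322 kN: no online neighbours, lost.
No further breaks.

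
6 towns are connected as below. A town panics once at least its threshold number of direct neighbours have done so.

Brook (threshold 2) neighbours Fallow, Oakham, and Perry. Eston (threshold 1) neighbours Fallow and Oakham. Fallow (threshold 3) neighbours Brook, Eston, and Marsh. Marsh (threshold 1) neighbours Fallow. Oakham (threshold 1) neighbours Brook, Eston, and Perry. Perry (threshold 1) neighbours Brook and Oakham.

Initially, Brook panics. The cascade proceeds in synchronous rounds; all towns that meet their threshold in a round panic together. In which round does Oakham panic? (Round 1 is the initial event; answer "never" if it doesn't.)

Round 1 — Brook panics (initial).
Round 2 — checking thresholds:
  Fallow: 1 of 3 neighbours < 3, not yet.
  Oakham: 1 of 3 neighbours ≥ 1, panics.
  Perry: 1 of 2 neighbours ≥ 1, panics.
Round 3 — checking thresholds:
  Eston: 1 of 2 neighbours ≥ 1, panics.
  Fallow: 1 of 3 neighbours < 3, not yet.
Round 4 — no new panics; cascade stops.

2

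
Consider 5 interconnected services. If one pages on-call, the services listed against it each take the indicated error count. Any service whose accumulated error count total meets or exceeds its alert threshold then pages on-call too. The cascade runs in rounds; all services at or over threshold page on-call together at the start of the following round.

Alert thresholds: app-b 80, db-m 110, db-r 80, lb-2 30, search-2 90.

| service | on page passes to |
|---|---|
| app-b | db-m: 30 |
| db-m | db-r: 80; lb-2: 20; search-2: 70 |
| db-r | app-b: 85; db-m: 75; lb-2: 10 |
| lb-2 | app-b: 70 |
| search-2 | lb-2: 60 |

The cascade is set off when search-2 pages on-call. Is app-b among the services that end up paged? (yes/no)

no

Round 1 — search-2 pages on-call (initial).
  lb-2: +60 → 60 ≥ 30
Round 2 — lb-2 pages on-call.
  app-b: +70 → 70 < 80
No further pages.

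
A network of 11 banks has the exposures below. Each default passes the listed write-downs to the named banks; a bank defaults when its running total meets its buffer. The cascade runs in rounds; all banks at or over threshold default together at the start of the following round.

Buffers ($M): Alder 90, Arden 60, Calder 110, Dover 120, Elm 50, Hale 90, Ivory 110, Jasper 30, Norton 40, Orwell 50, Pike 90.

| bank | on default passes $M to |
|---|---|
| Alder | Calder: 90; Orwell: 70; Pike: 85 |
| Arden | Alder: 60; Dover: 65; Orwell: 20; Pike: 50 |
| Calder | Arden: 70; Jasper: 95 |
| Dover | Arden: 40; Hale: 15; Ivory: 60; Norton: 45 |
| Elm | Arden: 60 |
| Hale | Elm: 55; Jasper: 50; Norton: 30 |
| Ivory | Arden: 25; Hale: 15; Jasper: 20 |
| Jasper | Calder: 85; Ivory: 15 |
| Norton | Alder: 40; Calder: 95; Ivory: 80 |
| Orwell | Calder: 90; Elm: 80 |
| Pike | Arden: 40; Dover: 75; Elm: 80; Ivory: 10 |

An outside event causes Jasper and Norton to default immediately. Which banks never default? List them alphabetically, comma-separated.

Hale

Round 1 — Jasper, Norton default (initial).
  Alder: +40 → 40 < 90
  Calder: +85+95 → 180 ≥ 110
  Ivory: +15+80 → 95 < 110
Round 2 — Calder defaults.
  Arden: +70 → 70 ≥ 60
Round 3 — Arden defaults.
  Alder: +60 → 100 ≥ 90
  Dover: +65 → 65 < 120
  Orwell: +20 → 20 < 50
  Pike: +50 → 50 < 90
Round 4 — Alder defaults.
  Orwell: +70 → 90 ≥ 50
  Pike: +85 → 135 ≥ 90
Round 5 — Orwell, Pike default.
  Dover: +75 → 140 ≥ 120
  Elm: +80+80 → 160 ≥ 50
  Ivory: +10 → 105 < 110
Round 6 — Dover, Elm default.
  Hale: +15 → 15 < 90
  Ivory: +60 → 165 ≥ 110
Round 7 — Ivory defaults.
  Hale: +15 → 30 < 90
No further defaults.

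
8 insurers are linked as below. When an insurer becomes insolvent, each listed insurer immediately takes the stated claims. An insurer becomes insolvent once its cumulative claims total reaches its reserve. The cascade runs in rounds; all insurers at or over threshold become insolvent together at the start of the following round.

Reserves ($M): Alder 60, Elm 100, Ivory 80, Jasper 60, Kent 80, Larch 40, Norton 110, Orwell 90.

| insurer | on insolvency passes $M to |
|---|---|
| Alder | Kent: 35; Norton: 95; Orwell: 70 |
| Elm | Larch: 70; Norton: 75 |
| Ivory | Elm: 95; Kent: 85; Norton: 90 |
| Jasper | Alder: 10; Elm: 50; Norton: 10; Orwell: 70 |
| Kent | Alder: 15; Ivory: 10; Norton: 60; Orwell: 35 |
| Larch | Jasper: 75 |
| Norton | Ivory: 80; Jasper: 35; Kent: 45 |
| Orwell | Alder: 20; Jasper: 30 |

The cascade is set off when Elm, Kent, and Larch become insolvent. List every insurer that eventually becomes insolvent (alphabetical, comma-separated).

Round 1 — Elm, Kent, Larch become insolvent (initial).
  Alder: +15 → 15 < 60
  Ivory: +10 → 10 < 80
  Jasper: +75 → 75 ≥ 60
  Norton: +75+60 → 135 ≥ 110
  Orwell: +35 → 35 < 90
Round 2 — Jasper, Norton become insolvent.
  Alder: +10 → 25 < 60
  Ivory: +80 → 90 ≥ 80
  Orwell: +70 → 105 ≥ 90
Round 3 — Ivory, Orwell become insolvent.
  Alder: +20 → 45 < 60
No further insolvencies.

Elm, Ivory, Jasper, Kent, Larch, Norton, Orwell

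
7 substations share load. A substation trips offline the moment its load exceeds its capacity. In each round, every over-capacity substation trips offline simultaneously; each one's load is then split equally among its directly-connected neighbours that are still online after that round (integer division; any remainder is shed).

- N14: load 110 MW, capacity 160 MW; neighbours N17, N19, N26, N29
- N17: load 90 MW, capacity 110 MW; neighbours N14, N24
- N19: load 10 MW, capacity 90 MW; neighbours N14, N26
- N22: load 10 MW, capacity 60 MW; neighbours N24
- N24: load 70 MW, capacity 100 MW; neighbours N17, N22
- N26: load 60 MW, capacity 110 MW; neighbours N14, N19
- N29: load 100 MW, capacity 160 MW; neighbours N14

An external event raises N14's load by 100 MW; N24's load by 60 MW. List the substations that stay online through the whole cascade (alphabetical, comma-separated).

Round 1 — N14 at 210 > 160; N24 at 130 > 100. N14, N24 trip offline.
  N14 sheds 210 MW to N17, N19, N26, N29: 52 each (2 lost).
    N17: 90+52 = 142 > 110
    N19: 10+52 = 62 ≤ 90
    N26: 60+52 = 112 > 110
    N29: 100+52 = 152 ≤ 160
  N24 sheds 130 MW to N17, N22: 65 each.
    N17: 142+65 = 207 > 110
    N22: 10+65 = 75 > 60
Round 2 — N17, N22, N26 trip offline.
  N17 sheds 207 MW: no online neighbours, lost.
  N22 sheds 75 MW: no online neighbours, lost.
  N26 sheds 112 MW to N19: 112 each.
    N19: 62+112 = 174 > 90
Round 3 — N19 trips offline.
  N19 sheds 174 MW: no online neighbours, lost.
No further trips.

N29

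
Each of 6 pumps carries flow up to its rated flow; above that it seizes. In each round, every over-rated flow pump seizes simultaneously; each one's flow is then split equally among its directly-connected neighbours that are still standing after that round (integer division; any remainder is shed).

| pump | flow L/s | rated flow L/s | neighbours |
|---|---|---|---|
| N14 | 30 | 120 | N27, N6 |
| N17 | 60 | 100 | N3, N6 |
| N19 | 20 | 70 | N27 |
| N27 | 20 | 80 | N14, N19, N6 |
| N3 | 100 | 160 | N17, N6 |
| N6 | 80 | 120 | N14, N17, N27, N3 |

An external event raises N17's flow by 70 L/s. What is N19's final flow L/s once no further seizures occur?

66

Round 1 — N17 at 130 > 100. N17 seizes.
  N17 sheds 130 L/s to N3, N6: 65 each.
    N3: 100+65 = 165 > 160
    N6: 80+65 = 145 > 120
Round 2 — N3, N6 seize.
  N3 sheds 165 L/s: no online neighbours, lost.
  N6 sheds 145 L/s to N14, N27: 72 each (1 lost).
    N14: 30+72 = 102 ≤ 120
    N27: 20+72 = 92 > 80
Round 3 — N27 seizes.
  N27 sheds 92 L/s to N14, N19: 46 each.
    N14: 102+46 = 148 > 120
    N19: 20+46 = 66 ≤ 70
Round 4 — N14 seizes.
  N14 sheds 148 L/s: no online neighbours, lost.
No further seizures.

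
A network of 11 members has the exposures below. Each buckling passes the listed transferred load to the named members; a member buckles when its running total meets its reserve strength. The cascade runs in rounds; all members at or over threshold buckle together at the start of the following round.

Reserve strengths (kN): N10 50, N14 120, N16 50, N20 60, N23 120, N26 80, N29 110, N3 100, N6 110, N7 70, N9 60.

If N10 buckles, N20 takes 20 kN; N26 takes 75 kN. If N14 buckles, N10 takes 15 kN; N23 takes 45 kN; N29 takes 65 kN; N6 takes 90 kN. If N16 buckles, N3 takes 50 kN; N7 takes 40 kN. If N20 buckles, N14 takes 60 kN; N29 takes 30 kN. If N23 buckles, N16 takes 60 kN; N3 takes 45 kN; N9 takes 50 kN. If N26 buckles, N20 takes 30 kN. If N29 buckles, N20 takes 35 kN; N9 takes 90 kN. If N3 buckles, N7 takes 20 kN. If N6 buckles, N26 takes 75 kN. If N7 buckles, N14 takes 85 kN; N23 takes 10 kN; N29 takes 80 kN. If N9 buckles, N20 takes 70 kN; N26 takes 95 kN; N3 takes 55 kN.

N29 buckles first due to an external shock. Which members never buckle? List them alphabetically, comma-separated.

Round 1 — N29 buckles (initial).
  N20: +35 → 35 < 60
  N9: +90 → 90 ≥ 60
Round 2 — N9 buckles.
  N20: +70 → 105 ≥ 60
  N26: +95 → 95 ≥ 80
  N3: +55 → 55 < 100
Round 3 — N20, N26 buckle.
  N14: +60 → 60 < 120
No further bucklings.

N10, N14, N16, N23, N3, N6, N7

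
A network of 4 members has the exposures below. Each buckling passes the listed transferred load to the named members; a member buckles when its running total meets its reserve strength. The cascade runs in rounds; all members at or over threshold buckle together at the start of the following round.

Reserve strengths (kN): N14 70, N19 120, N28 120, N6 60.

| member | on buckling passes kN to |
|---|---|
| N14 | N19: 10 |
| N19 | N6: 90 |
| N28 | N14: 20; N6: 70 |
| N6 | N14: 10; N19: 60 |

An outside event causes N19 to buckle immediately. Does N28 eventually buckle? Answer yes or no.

Round 1 — N19 buckles (initial).
  N6: +90 → 90 ≥ 60
Round 2 — N6 buckles.
  N14: +10 → 10 < 70
No further bucklings.

no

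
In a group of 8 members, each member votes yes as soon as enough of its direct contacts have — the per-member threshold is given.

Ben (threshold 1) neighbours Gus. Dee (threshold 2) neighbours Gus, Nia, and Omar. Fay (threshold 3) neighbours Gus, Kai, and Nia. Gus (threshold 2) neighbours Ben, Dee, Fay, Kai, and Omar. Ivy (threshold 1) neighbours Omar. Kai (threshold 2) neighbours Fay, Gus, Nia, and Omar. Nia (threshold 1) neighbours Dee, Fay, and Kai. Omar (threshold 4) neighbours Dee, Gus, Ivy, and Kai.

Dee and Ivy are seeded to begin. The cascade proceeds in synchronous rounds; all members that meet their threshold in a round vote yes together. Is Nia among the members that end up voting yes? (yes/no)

yes

Round 1 — Dee, Ivy vote yes (initial).
Round 2 — checking thresholds:
  Gus: 1 of 5 neighbours < 2, below threshold.
  Nia: 1 of 3 neighbours ≥ 1, votes yes.
  Omar: 2 of 4 neighbours < 4, below threshold.
Round 3 — no new yes votes; cascade stops.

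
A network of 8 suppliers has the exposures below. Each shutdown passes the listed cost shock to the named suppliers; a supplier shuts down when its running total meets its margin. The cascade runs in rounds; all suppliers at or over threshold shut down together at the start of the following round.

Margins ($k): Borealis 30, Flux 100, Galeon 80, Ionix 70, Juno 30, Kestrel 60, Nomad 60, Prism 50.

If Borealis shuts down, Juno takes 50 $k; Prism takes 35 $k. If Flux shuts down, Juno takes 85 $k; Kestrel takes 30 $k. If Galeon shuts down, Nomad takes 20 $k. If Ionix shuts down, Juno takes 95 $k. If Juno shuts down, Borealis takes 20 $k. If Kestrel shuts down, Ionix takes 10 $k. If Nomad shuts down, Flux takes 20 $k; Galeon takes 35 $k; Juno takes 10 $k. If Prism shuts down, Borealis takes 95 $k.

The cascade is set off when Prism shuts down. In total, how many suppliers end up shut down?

3

Round 1 — Prism shuts down (initial).
  Borealis: +95 → 95 ≥ 30
Round 2 — Borealis shuts down.
  Juno: +50 → 50 ≥ 30
Round 3 — Juno shuts down.
No further shutdowns.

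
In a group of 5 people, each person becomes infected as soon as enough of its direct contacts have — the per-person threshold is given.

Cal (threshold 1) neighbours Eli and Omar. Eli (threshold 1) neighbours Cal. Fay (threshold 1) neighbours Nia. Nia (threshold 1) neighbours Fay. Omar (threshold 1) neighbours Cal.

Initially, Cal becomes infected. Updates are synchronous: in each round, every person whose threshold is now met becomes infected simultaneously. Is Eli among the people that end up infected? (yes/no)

Round 1 — Cal becomes infected (initial).
Round 2 — checking thresholds:
  Eli: 1 of 1 neighbours ≥ 1, becomes infected.
  Omar: 1 of 1 neighbours ≥ 1, becomes infected.
Round 3 — no new infections; cascade stops.

yes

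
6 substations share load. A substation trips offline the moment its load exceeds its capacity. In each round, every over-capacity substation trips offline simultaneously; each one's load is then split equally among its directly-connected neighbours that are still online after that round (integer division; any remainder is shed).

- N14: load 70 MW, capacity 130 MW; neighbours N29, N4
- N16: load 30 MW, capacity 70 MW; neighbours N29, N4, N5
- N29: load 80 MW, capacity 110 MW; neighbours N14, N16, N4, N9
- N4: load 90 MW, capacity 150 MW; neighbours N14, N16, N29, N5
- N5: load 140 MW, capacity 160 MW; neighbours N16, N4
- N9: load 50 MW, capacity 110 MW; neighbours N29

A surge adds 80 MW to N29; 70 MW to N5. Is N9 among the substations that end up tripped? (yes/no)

Round 1 — N29 at 160 > 110; N5 at 210 > 160. N29, N5 trip offline.
  N29 sheds 160 MW to N14, N16, N4, N9: 40 each.
    N14: 70+40 = 110 ≤ 130
    N16: 30+40 = 70 ≤ 70
    N4: 90+40 = 130 ≤ 150
    N9: 50+40 = 90 ≤ 110
  N5 sheds 210 MW to N16, N4: 105 each.
    N16: 70+105 = 175 > 70
    N4: 130+105 = 235 > 150
Round 2 — N16, N4 trip offline.
  N16 sheds 175 MW: no online neighbours, lost.
  N4 sheds 235 MW to N14: 235 each.
    N14: 110+235 = 345 > 130
Round 3 — N14 trips offline.
  N14 sheds 345 MW: no online neighbours, lost.
No further trips.

no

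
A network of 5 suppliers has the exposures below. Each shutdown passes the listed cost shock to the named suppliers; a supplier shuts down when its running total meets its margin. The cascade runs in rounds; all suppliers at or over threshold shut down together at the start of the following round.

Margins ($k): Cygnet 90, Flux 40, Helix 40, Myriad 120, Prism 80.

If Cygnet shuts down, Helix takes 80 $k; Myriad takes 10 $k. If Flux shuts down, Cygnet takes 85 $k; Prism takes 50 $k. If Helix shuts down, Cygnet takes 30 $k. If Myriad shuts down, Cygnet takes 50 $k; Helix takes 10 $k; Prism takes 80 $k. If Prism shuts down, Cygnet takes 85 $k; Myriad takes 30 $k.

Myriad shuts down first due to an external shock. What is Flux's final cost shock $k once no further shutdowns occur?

0

Round 1 — Myriad shuts down (initial).
  Cygnet: +50 → 50 < 90
  Helix: +10 → 10 < 40
  Prism: +80 → 80 ≥ 80
Round 2 — Prism shuts down.
  Cygnet: +85 → 135 ≥ 90
Round 3 — Cygnet shuts down.
  Helix: +80 → 90 ≥ 40
Round 4 — Helix shuts down.
No further shutdowns.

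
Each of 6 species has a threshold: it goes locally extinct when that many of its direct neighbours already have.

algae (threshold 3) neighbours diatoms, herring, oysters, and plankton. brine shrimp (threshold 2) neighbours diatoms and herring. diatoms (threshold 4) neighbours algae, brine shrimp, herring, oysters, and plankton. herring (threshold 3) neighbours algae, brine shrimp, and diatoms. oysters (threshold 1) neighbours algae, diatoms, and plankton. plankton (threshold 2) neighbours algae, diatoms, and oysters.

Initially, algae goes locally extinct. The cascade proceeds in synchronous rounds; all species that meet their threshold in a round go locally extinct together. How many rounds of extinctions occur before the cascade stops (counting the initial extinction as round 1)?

3

Round 1 — algae goes locally extinct (initial).
Round 2 — checking thresholds:
  diatoms: 1 of 5 neighbours < 4, below threshold.
  herring: 1 of 3 neighbours < 3, below threshold.
  oysters: 1 of 3 neighbours ≥ 1, goes locally extinct.
  plankton: 1 of 3 neighbours < 2, below threshold.
Round 3 — checking thresholds:
  diatoms: 2 of 5 neighbours < 4, below threshold.
  herring: 1 of 3 neighbours < 3, below threshold.
  plankton: 2 of 3 neighbours ≥ 2, goes locally extinct.
Round 4 — no new extinctions; cascade stops.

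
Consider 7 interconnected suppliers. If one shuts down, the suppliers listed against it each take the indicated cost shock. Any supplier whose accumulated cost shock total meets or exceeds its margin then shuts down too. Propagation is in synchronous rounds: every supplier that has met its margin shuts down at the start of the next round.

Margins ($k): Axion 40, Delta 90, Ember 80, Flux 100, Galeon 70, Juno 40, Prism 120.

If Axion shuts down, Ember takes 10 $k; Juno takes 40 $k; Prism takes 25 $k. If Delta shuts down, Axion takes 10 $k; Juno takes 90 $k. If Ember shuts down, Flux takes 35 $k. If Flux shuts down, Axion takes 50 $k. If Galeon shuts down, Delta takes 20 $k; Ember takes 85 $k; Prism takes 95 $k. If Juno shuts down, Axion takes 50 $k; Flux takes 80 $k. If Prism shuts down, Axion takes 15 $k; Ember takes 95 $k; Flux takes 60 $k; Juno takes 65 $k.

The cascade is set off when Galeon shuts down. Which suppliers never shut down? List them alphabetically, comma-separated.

Round 1 — Galeon shuts down (initial).
  Delta: +20 → 20 < 90
  Ember: +85 → 85 ≥ 80
  Prism: +95 → 95 < 120
Round 2 — Ember shuts down.
  Flux: +35 → 35 < 100
No further shutdowns.

Axion, Delta, Flux, Juno, Prism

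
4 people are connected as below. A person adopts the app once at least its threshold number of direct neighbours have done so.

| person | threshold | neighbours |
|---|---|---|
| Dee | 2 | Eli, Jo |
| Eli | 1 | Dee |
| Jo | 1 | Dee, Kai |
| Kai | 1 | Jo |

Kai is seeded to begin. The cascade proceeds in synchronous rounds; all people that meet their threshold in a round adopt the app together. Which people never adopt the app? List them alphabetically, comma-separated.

Dee, Eli

Round 1 — Kai adopts the app (initial).
Round 2 — checking thresholds:
  Jo: 1 of 2 neighbours ≥ 1, adopts the app.
Round 3 — no new adoptions; cascade stops.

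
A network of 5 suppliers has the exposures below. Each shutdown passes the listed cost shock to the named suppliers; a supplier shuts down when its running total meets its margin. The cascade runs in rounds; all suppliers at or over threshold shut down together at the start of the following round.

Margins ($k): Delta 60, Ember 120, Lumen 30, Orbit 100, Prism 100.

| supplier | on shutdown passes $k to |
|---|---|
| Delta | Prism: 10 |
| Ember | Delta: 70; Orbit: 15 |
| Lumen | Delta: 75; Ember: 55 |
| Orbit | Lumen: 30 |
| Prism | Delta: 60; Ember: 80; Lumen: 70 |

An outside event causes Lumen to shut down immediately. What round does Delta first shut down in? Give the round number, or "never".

2

Round 1 — Lumen shuts down (initial).
  Delta: +75 → 75 ≥ 60
  Ember: +55 → 55 < 120
Round 2 — Delta shuts down.
  Prism: +10 → 10 < 100
No further shutdowns.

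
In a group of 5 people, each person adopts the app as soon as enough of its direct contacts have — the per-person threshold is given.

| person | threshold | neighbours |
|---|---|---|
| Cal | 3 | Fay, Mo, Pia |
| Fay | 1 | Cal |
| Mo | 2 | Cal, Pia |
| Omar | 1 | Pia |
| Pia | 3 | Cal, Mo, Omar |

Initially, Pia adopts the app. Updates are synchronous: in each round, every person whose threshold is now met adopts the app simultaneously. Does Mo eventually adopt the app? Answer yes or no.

no

Round 1 — Pia adopts the app (initial).
Round 2 — checking thresholds:
  Cal: 1 of 3 neighbours < 3, holds.
  Mo: 1 of 2 neighbours < 2, holds.
  Omar: 1 of 1 neighbours ≥ 1, adopts the app.
Round 3 — no new adoptions; cascade stops.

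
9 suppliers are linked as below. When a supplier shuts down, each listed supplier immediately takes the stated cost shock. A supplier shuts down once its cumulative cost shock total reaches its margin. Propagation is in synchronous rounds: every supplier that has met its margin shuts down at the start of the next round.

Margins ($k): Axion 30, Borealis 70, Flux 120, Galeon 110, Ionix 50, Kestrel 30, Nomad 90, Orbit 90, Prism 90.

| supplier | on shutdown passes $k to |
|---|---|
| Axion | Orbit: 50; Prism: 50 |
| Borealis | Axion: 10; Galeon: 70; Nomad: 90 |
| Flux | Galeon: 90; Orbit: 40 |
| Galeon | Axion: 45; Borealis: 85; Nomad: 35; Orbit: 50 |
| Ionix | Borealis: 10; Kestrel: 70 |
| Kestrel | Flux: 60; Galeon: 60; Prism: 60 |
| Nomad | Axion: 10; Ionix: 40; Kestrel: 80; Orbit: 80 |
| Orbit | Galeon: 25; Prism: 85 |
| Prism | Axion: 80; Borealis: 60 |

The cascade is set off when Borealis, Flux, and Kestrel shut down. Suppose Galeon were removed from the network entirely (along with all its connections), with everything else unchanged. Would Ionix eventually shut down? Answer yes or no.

no

With Galeon removed:
Round 1 — Borealis, Flux, Kestrel shut down (initial).
  Axion: +10 → 10 < 30
  Nomad: +90 → 90 ≥ 90
  Orbit: +40 → 40 < 90
  Prism: +60 → 60 < 90
Round 2 — Nomad shuts down.
  Axion: +10 → 20 < 30
  Ionix: +40 → 40 < 50
  Orbit: +80 → 120 ≥ 90
Round 3 — Orbit shuts down.
  Prism: +85 → 145 ≥ 90
Round 4 — Prism shuts down.
  Axion: +80 → 100 ≥ 30
Round 5 — Axion shuts down.
No further shutdowns.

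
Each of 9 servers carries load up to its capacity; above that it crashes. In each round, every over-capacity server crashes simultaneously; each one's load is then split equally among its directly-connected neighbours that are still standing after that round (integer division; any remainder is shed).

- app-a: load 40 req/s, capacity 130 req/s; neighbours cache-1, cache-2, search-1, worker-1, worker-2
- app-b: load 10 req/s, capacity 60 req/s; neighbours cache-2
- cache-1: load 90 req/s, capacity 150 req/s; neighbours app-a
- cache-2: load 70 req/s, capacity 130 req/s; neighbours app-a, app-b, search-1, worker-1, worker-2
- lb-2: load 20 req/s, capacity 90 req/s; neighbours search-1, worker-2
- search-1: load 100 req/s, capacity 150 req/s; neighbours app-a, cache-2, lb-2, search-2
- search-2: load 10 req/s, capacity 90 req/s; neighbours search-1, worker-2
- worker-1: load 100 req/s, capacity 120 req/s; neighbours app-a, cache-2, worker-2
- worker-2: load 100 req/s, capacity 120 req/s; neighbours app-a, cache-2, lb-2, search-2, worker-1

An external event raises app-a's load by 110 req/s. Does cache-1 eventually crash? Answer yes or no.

no

Round 1 — app-a at 150 > 130. app-a crashes.
  app-a sheds 150 req/s to cache-1, cache-2, search-1, worker-1, worker-2: 30 each.
    cache-1: 90+30 = 120 ≤ 150
    cache-2: 70+30 = 100 ≤ 130
    search-1: 100+30 = 130 ≤ 150
    worker-1: 100+30 = 130 > 120
    worker-2: 100+30 = 130 > 120
Round 2 — worker-1, worker-2 crash.
  worker-1 sheds 130 req/s to cache-2: 130 each.
    cache-2: 100+130 = 230 > 130
  worker-2 sheds 130 req/s to cache-2, lb-2, search-2: 43 each (1 lost).
    cache-2: 230+43 = 273 > 130
    lb-2: 20+43 = 63 ≤ 90
    search-2: 10+43 = 53 ≤ 90
Round 3 — cache-2 crashes.
  cache-2 sheds 273 req/s to app-b, search-1: 136 each (1 lost).
    app-b: 10+136 = 146 > 60
    search-1: 130+136 = 266 > 150
Round 4 — app-b, search-1 crash.
  app-b sheds 146 req/s: no online neighbours, lost.
  search-1 sheds 266 req/s to lb-2, search-2: 133 each.
    lb-2: 63+133 = 196 > 90
    search-2: 53+133 = 186 > 90
Round 5 — lb-2, search-2 crash.
  lb-2 sheds 196 req/s: no online neighbours, lost.
  search-2 sheds 186 req/s: no online neighbours, lost.
No further crashes.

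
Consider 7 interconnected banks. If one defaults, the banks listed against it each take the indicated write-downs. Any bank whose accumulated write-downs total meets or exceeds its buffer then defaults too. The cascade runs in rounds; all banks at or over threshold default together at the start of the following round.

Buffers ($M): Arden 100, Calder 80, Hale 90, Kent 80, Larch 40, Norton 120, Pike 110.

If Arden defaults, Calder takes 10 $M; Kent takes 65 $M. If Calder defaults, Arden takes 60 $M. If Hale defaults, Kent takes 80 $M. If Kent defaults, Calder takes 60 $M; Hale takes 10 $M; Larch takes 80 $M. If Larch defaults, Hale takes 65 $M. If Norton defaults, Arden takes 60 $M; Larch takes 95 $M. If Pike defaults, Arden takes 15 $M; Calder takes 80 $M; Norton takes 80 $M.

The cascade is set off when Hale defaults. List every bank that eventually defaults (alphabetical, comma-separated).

Round 1 — Hale defaults (initial).
  Kent: +80 → 80 ≥ 80
Round 2 — Kent defaults.
  Calder: +60 → 60 < 80
  Larch: +80 → 80 ≥ 40
Round 3 — Larch defaults.
No further defaults.

Hale, Kent, Larch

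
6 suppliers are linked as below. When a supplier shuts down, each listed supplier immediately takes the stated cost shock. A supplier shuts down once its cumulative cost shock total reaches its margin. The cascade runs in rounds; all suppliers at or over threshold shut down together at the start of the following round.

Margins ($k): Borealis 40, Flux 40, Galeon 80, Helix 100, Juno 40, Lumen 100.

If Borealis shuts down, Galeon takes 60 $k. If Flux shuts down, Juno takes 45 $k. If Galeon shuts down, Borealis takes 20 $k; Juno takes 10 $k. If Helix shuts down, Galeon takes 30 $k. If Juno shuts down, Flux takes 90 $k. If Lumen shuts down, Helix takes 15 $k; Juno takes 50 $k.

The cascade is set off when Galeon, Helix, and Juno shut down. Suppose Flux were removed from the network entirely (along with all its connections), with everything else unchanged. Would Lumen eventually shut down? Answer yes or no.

no

With Flux removed:
Round 1 — Galeon, Helix, Juno shut down (initial).
  Borealis: +20 → 20 < 40
No further shutdowns.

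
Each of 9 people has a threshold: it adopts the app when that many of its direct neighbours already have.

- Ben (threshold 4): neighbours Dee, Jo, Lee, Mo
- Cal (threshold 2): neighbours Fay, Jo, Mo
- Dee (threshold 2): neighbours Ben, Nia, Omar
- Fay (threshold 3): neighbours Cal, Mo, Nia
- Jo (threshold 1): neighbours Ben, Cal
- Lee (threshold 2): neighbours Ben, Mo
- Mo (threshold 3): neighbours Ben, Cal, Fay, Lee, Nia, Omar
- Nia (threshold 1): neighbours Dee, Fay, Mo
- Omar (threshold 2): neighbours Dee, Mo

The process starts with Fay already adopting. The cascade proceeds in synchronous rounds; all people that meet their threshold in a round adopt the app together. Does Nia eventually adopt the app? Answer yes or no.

Round 1 — Fay adopts the app (initial).
Round 2 — checking thresholds:
  Cal: 1 of 3 neighbours < 2, below threshold.
  Mo: 1 of 6 neighbours < 3, below threshold.
  Nia: 1 of 3 neighbours ≥ 1, adopts the app.
Round 3 — no new adoptions; cascade stops.

yes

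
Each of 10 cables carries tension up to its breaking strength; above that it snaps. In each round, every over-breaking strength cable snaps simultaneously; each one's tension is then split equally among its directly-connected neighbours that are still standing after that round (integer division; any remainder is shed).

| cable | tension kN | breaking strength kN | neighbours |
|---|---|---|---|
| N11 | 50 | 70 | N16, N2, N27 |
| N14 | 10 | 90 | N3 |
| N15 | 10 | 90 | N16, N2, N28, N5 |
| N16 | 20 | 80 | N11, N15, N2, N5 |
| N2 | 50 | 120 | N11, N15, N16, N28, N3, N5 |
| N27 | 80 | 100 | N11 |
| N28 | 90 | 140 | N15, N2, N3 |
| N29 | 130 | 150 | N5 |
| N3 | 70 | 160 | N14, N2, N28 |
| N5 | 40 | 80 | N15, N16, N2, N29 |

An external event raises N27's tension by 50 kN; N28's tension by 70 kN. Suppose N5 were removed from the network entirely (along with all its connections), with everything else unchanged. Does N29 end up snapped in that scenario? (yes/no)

no

With N5 removed:
Round 1 — N27 at 130 > 100; N28 at 160 > 140. N27, N28 snap.
  N27 sheds 130 kN to N11: 130 each.
    N11: 50+130 = 180 > 70
  N28 sheds 160 kN to N15, N2, N3: 53 each (1 lost).
    N15: 10+53 = 63 ≤ 90
    N2: 50+53 = 103 ≤ 120
    N3: 70+53 = 123 ≤ 160
Round 2 — N11 snaps.
  N11 sheds 180 kN to N16, N2: 90 each.
    N16: 20+90 = 110 > 80
    N2: 103+90 = 193 > 120
Round 3 — N16, N2 snap.
  N16 sheds 110 kN to N15: 110 each.
    N15: 63+110 = 173 > 90
  N2 sheds 193 kN to N15, N3: 96 each (1 lost).
    N15: 173+96 = 269 > 90
    N3: 123+96 = 219 > 160
Round 4 — N15, N3 snap.
  N15 sheds 269 kN: no online neighbours, lost.
  N3 sheds 219 kN to N14: 219 each.
    N14: 10+219 = 229 > 90
Round 5 — N14 snaps.
  N14 sheds 229 kN: no online neighbours, lost.
No further breaks.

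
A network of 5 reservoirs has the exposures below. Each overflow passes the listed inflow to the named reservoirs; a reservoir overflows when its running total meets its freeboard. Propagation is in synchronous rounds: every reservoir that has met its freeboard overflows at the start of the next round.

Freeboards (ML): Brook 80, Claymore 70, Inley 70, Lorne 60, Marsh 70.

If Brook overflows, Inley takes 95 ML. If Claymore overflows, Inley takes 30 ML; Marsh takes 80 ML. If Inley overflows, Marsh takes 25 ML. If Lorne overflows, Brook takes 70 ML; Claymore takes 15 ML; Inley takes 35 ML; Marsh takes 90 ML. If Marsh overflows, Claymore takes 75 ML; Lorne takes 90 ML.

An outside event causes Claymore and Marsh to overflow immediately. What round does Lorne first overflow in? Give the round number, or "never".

2

Round 1 — Claymore, Marsh overflow (initial).
  Inley: +30 → 30 < 70
  Lorne: +90 → 90 ≥ 60
Round 2 — Lorne overflows.
  Brook: +70 → 70 < 80
  Inley: +35 → 65 < 70
No further overflows.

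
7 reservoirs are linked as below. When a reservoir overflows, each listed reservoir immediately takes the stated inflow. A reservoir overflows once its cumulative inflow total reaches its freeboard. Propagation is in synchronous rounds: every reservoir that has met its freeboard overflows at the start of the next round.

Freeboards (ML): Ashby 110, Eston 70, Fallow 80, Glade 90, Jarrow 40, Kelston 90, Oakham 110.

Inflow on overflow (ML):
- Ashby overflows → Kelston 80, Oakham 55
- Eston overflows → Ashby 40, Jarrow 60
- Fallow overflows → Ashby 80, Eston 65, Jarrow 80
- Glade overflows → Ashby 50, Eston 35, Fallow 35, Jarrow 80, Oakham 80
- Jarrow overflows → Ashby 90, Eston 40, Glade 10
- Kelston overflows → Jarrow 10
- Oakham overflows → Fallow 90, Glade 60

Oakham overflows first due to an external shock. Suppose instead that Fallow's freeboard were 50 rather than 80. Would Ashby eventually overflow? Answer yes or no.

yes

With Fallow's freeboard at 50:
Round 1 — Oakham overflows (initial).
  Fallow: +90 → 90 ≥ 50
  Glade: +60 → 60 < 90
Round 2 — Fallow overflows.
  Ashby: +80 → 80 < 110
  Eston: +65 → 65 < 70
  Jarrow: +80 → 80 ≥ 40
Round 3 — Jarrow overflows.
  Ashby: +90 → 170 ≥ 110
  Eston: +40 → 105 ≥ 70
  Glade: +10 → 70 < 90
Round 4 — Ashby, Eston overflow.
  Kelston: +80 → 80 < 90
No further overflows.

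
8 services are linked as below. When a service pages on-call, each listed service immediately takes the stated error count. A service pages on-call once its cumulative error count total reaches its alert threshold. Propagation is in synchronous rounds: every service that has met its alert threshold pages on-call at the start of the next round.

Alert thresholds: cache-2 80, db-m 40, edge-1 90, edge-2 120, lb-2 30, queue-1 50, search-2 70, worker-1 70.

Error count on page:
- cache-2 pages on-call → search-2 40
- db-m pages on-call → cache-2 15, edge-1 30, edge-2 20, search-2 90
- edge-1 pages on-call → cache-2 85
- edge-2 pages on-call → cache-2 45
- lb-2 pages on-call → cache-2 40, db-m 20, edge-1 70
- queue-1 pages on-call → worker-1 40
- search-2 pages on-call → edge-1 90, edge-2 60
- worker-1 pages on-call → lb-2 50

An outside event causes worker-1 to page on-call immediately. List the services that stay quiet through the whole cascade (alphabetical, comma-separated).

cache-2, db-m, edge-1, edge-2, queue-1, search-2

Round 1 — worker-1 pages on-call (initial).
  lb-2: +50 → 50 ≥ 30
Round 2 — lb-2 pages on-call.
  cache-2: +40 → 40 < 80
  db-m: +20 → 20 < 40
  edge-1: +70 → 70 < 90
No further pages.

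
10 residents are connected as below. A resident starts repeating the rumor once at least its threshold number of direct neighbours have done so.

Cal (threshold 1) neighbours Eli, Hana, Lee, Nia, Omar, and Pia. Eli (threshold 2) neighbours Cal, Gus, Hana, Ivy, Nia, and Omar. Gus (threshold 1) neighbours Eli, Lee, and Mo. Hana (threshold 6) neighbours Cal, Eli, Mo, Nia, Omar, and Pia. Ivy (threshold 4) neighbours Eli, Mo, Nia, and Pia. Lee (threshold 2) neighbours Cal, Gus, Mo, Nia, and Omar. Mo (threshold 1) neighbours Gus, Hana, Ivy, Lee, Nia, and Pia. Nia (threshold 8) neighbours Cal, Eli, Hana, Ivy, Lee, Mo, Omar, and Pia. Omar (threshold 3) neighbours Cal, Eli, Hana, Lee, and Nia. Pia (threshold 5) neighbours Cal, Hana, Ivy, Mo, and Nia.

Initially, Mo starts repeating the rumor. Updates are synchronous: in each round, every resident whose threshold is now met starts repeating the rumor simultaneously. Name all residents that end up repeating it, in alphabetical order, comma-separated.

Cal, Eli, Gus, Lee, Mo, Omar

Round 1 — Mo starts repeating the rumor (initial).
Round 2 — checking thresholds:
  Gus: 1 of 3 neighbours ≥ 1, starts repeating the rumor.
  Hana: 1 of 6 neighbours < 6, holds.
  Ivy: 1 of 4 neighbours < 4, holds.
  Lee: 1 of 5 neighbours < 2, holds.
  Nia: 1 of 8 neighbours < 8, holds.
  Pia: 1 of 5 neighbours < 5, holds.
Round 3 — checking thresholds:
  Eli: 1 of 6 neighbours < 2, holds.
  Hana: 1 of 6 neighbours < 6, holds.
  Ivy: 1 of 4 neighbours < 4, holds.
  Lee: 2 of 5 neighbours ≥ 2, starts repeating the rumor.
  Nia: 1 of 8 neighbours < 8, holds.
  Pia: 1 of 5 neighbours < 5, holds.
Round 4 — checking thresholds:
  Cal: 1 of 6 neighbours ≥ 1, starts repeating the rumor.
  Eli: 1 of 6 neighbours < 2, holds.
  Hana: 1 of 6 neighbours < 6, holds.
  Ivy: 1 of 4 neighbours < 4, holds.
  Nia: 2 of 8 neighbours < 8, holds.
  Omar: 1 of 5 neighbours < 3, holds.
  Pia: 1 of 5 neighbours < 5, holds.
Round 5 — checking thresholds:
  Eli: 2 of 6 neighbours ≥ 2, starts repeating the rumor.
  Hana: 2 of 6 neighbours < 6, holds.
  Ivy: 1 of 4 neighbours < 4, holds.
  Nia: 3 of 8 neighbours < 8, holds.
  Omar: 2 of 5 neighbours < 3, holds.
  Pia: 2 of 5 neighbours < 5, holds.
Round 6 — checking thresholds:
  Hana: 3 of 6 neighbours < 6, holds.
  Ivy: 2 of 4 neighbours < 4, holds.
  Nia: 4 of 8 neighbours < 8, holds.
  Omar: 3 of 5 neighbours ≥ 3, starts repeating the rumor.
  Pia: 2 of 5 neighbours < 5, holds.
Round 7 — no new spreads; cascade stops.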